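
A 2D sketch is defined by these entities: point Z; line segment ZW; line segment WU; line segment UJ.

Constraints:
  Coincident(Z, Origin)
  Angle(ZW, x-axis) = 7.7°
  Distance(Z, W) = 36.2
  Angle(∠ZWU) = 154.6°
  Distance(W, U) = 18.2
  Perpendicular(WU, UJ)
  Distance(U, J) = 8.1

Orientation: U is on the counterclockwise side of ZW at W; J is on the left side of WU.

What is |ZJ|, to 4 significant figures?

51.44

Z is at the origin; ZW runs at 7.7° with length 36.2, so W = 36.2·(cos 7.7°, sin 7.7°) = (35.87, 4.850). ∠ZWU = 154.6°, so WU runs at 7.7° + (180° − 154.6°) = 33.10° from the x-axis; with |WU| = 18.2, U = W + 18.2·(cos 33.10°, sin 33.10°) = (51.12, 14.79). WU ⟂ UJ; with |UJ| = 8.1 on the left of WU, J = U + 8.1·(-0.5461, 0.8377) = (46.70, 21.57). Then |ZJ| = |J − Z| = 51.44.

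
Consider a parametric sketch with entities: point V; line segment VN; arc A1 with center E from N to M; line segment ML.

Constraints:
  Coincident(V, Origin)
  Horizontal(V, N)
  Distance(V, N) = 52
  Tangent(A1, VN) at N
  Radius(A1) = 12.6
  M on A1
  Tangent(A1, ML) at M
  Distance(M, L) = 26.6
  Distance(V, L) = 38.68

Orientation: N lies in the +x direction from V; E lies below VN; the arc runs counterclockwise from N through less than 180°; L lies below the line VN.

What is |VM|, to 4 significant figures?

41.87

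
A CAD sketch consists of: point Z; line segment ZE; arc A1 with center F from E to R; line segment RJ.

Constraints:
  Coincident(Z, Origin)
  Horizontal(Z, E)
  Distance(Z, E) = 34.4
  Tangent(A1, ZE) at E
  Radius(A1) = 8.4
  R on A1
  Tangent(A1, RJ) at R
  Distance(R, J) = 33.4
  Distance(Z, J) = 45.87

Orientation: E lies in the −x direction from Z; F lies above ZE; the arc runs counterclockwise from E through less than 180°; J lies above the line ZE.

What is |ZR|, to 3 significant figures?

27.1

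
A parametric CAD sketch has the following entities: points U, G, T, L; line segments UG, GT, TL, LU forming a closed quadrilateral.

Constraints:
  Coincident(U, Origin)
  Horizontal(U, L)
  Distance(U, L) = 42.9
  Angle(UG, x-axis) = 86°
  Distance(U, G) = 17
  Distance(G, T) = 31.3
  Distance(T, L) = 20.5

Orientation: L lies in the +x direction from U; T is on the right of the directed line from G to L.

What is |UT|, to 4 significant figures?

23.73

U is at the origin; UL is horizontal with |UL| = 42.9 and L in +x, so L = (42.9, 0). UG runs at 86.0° with |UG| = 17.0, so G = (1.186, 16.96). T is determined by |GT| = 31.3 and |TL| = 20.5 together: it lies at the intersection of circle(G, 31.3) and circle(L, 20.5). With |GL| = 45.03, the foot of the radical line on GL is 28.73 from G and the perpendicular offset is √(31.3² − 28.73²) = 12.43. Taking the right-of-GL solution: T = (23.12, -5.374).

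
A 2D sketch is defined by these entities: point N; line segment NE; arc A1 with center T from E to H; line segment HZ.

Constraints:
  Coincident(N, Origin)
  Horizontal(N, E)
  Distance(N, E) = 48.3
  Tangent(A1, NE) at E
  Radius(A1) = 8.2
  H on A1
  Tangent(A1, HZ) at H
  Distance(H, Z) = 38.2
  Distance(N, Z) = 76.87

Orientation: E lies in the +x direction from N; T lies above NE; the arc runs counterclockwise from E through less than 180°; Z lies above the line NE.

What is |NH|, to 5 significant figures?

56.804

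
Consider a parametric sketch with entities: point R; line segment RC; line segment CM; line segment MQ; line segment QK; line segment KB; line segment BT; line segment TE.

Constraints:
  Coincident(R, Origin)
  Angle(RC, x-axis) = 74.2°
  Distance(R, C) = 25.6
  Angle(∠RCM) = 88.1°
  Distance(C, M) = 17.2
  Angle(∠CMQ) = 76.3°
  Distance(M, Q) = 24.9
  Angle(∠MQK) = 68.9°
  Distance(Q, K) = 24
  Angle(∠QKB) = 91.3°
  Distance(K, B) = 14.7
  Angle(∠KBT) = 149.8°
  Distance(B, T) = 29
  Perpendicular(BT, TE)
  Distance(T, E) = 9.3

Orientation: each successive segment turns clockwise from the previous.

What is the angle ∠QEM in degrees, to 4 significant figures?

32.27°

R is at the origin; RC runs at 74.2° with length 25.6, so C = (6.970, 24.63). ∠RCM = 88.1° gives CM at -17.70° from the x-axis; with |CM| = 17.2, M = (23.36, 19.40). ∠CMQ = 76.3° gives MQ at -121.4° from the x-axis; with |MQ| = 24.9, Q = (10.38, -1.850). ∠MQK = 68.9° gives QK at 127.5° from the x-axis; with |QK| = 24.0, K = (-4.227, 17.19). ∠QKB = 91.3° gives KB at 38.80° from the x-axis; with |KB| = 14.7, B = (7.229, 26.40). ∠KBT = 149.8° gives BT at 8.600° from the x-axis; with |BT| = 29.0, T = (35.90, 30.74). BT ⟂ TE, so TE runs at -81.40°; with |TE| = 9.3, E = (37.29, 21.54). Then cos ∠QEM = EQ·EM / (|EQ||EM|), giving 32.27°.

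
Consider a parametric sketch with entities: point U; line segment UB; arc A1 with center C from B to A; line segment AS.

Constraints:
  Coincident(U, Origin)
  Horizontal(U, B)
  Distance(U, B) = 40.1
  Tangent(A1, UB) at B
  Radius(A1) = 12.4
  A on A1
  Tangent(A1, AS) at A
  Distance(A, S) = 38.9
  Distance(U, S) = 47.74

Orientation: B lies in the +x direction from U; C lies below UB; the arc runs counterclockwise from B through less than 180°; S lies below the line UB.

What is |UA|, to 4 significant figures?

29.58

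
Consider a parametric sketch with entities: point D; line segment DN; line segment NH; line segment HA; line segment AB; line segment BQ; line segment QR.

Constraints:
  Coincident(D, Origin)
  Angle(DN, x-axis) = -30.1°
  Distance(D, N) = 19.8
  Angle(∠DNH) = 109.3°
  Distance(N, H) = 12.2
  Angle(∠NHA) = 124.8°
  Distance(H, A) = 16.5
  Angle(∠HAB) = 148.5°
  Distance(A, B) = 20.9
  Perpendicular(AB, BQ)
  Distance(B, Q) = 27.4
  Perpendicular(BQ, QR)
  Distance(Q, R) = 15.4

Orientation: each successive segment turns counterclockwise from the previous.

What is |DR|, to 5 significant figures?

2.2328

D is at the origin; DN runs at -30.1° with length 19.8, so N = (17.130, -9.9299). ∠DNH = 109.3° gives NH at 40.600° from the x-axis; with |NH| = 12.2, H = (26.393, -1.9905). ∠NHA = 124.8° gives HA at 95.800° from the x-axis; with |HA| = 16.5, A = (24.726, 14.425). ∠HAB = 148.5° gives AB at 127.30° from the x-axis; with |AB| = 20.9, B = (12.061, 31.050). AB ⟂ BQ, so BQ runs at -142.70°; with |BQ| = 27.4, Q = (-9.7355, 14.446). BQ is perpendicular to QR, so QR runs at -52.700°; with |QR| = 15.4, R = (-0.40323, 2.1961). Then |DR| = |R − D| = 2.2328.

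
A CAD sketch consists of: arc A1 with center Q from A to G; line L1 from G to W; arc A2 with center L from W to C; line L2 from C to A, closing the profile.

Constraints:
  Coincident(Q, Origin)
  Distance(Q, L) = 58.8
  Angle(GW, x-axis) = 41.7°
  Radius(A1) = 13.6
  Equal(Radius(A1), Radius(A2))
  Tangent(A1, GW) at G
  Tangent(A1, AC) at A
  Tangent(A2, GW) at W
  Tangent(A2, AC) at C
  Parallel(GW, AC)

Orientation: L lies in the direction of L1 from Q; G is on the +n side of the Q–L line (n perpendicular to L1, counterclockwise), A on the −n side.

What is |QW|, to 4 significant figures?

60.35

The slot axis is L1's direction at 41.7°, so u = (cos 41.7°, sin 41.7°) = (0.7466, 0.6652) and n = (−sin 41.7°, cos 41.7°) = (-0.6652, 0.7466). Q is at the origin and L lies 58.8 along u from Q, so L = 58.8·u = (43.90, 39.12). Tangency of A1 to both parallel lines with radius 13.6 puts G and A at Q ± 13.6·n: G = (-9.047, 10.15), A = (9.047, -10.15). Equal radii place W and C the same way about L: W = L + 13.6·n = (34.86, 49.27), C = L − 13.6·n = (52.95, 28.96). Then |QW| = |W − Q| = 60.35.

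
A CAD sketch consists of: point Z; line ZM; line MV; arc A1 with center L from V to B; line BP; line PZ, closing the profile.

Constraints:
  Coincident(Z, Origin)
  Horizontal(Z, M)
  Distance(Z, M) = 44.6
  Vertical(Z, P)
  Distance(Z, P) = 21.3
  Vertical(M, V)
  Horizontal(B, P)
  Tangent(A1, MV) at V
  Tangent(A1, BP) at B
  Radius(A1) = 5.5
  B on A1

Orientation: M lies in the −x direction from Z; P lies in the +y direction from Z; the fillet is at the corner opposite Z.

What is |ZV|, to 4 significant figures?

47.32

Z is at the origin; Z and M share the same y with |ZM| = 44.6 and M on the −x side, so M = (-44.60, 0.000). ZP is vertical with |ZP| = 21.3 and P on the +y side, so P = (0.000, 21.30). The virtual corner opposite Z is at (-44.60, 21.30). A1 meets MV tangentially, so LV is at right angles to MV and A1 meets BP tangentially, so LB is at right angles to BP, with radius 5.5, so the center L sits 5.5 in from both sides at L = (-39.10, 15.80). That places the tangent points at V = (-44.60, 15.80) on MV and B = (-39.10, 21.30) on BP. Then |ZV| = |V − Z| = 47.32.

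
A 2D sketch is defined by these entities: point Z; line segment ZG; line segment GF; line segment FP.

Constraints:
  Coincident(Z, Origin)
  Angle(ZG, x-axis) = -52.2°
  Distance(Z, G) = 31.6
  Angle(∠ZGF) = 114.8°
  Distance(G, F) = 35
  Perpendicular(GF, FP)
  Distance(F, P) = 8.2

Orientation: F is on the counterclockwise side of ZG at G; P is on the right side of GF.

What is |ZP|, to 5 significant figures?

60.738

∠ZGF = 114.8°, so GF runs at -52.2° + (180° − 114.8°) = 13.000° from the x-axis; with |GF| = 35.0, F = G + 35.0·(cos 13.000°, sin 13.000°) = (53.471, -17.096). GF ⟂ FP; with |FP| = 8.2 on the right of GF, P = F + 8.2·(0.22495, -0.97437) = (55.315, -25.085). Then |ZP| = |P − Z| = 60.738.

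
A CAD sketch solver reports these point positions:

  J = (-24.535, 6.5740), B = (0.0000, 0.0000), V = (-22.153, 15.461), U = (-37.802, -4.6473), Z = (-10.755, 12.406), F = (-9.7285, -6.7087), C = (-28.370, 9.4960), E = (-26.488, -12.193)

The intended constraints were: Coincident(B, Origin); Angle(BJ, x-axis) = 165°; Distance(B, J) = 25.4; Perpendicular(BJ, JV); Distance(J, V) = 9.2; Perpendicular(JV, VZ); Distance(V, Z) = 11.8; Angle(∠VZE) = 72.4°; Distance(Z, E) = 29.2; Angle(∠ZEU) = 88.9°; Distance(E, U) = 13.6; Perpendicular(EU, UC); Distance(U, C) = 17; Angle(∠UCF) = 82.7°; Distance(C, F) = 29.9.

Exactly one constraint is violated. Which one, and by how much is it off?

Distance(C, F) = 29.9 — off by 5.20.

B = (0.00, 0.00) ✓; BJ at 165.0° ✓; |BJ| = 25.40 ✓; ∠(BJ, JV) = 90.00° ✓; |JV| = 9.201 ✓; ∠(JV, VZ) = 90.00° ✓; |VZ| = 11.80 ✓; ∠VZE = 72.40° ✓; |ZE| = 29.20 ✓; ∠ZEU = 88.90° ✓; |EU| = 13.60 ✓; ∠(EU, UC) = 90.00° ✓; |UC| = 17.00 ✓; ∠UCF = 82.70° ✓; |CF| = 24.70 ✗.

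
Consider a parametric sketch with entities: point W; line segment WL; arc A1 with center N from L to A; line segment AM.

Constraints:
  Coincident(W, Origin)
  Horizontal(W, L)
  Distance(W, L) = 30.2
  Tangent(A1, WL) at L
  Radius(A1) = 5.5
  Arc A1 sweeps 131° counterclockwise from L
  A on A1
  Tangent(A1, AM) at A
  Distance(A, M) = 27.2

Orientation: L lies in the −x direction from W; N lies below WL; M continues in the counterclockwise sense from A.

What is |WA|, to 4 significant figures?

35.54

Tangency of A1 to WL means the radius NL is perpendicular to WL, so N = L + (0, -5.5) = (-30.20, -5.500). On A1, L sits at bearing 90° from N; a 131° counterclockwise sweep puts A at bearing 221°, so A = N + 5.5·(cos 221°, sin 221°) = (-34.35, -9.108). Then |WA| = |A − W| = 35.54.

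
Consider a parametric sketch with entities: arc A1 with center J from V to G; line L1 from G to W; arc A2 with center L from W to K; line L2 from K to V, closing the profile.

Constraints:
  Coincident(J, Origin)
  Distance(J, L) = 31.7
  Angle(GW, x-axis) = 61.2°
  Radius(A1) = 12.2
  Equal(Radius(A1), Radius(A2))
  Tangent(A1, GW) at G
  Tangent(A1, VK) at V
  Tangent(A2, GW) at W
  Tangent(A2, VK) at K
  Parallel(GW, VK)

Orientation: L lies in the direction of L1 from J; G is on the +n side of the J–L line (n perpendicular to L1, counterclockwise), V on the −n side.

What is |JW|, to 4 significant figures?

33.97

The slot axis is L1's direction at 61.2°, so u = (cos 61.2°, sin 61.2°) = (0.4818, 0.8763) and n = (−sin 61.2°, cos 61.2°) = (-0.8763, 0.4818). J is at the origin and L lies 31.7 along u from J, so L = 31.7·u = (15.27, 27.78). Tangency of A1 to both parallel lines with radius 12.2 puts G and V at J ± 12.2·n: G = (-10.69, 5.877), V = (10.69, -5.877). Equal radii place W and K the same way about L: W = L + 12.2·n = (4.581, 33.66), K = L − 12.2·n = (25.96, 21.90). Then |JW| = |W − J| = 33.97.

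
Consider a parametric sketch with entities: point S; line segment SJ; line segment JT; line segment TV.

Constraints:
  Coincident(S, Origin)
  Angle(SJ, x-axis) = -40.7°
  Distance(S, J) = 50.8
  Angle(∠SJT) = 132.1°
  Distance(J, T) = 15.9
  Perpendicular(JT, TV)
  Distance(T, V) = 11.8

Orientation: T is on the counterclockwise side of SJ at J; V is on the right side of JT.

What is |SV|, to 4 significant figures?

70.32

S is at the origin; SJ runs at -40.7° with length 50.8, so J = 50.8·(cos -40.7°, sin -40.7°) = (38.51, -33.13). ∠SJT = 132.1°, so JT runs at -40.7° + (180° − 132.1°) = 7.200° from the x-axis; with |JT| = 15.9, T = J + 15.9·(cos 7.200°, sin 7.200°) = (54.29, -31.13). JT ⟂ TV; with |TV| = 11.8 on the right of JT, V = T + 11.8·(0.1253, -0.9921) = (55.77, -42.84). Then |SV| = |V − S| = 70.32.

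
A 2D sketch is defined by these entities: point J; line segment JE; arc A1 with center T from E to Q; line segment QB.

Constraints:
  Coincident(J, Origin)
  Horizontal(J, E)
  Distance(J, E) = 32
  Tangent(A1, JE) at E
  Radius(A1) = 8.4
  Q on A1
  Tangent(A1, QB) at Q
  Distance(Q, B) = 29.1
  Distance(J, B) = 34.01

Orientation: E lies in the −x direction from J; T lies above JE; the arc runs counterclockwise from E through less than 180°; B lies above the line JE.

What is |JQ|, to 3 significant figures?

24.8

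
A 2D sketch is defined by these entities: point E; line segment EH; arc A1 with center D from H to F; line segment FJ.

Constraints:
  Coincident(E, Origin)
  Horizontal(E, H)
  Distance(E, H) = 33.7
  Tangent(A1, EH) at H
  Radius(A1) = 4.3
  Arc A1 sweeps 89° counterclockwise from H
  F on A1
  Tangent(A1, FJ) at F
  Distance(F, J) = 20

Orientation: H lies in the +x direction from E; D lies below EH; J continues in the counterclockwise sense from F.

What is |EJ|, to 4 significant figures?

37.82

On A1, H sits at bearing 90° from D; an 89° counterclockwise sweep puts F at bearing 179°, so F = D + 4.3·(cos 179°, sin 179°) = (29.40, -4.225). Since A1 is tangent to FJ there, DF ⟂ FJ, so FJ runs along (−sin 179°, cos 179°); with |FJ| = 20.0, J = (29.05, -24.22). Then |EJ| = |J − E| = 37.82.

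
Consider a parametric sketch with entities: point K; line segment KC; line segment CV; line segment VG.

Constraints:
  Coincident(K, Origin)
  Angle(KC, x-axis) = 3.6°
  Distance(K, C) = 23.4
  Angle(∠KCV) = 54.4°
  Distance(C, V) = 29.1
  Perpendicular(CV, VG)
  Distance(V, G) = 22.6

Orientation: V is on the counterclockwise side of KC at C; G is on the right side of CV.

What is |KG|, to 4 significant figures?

44.41

K is at the origin; KC runs at 3.6° with length 23.4, so C = 23.4·(cos 3.6°, sin 3.6°) = (23.35, 1.469). ∠KCV = 54.4°, so CV runs at 3.6° + (180° − 54.4°) = 129.2° from the x-axis; with |CV| = 29.1, V = C + 29.1·(cos 129.2°, sin 129.2°) = (4.962, 24.02). CV ⟂ VG; with |VG| = 22.6 on the right of CV, G = V + 22.6·(0.7749, 0.6320) = (22.48, 38.30). Then |KG| = |G − K| = 44.41.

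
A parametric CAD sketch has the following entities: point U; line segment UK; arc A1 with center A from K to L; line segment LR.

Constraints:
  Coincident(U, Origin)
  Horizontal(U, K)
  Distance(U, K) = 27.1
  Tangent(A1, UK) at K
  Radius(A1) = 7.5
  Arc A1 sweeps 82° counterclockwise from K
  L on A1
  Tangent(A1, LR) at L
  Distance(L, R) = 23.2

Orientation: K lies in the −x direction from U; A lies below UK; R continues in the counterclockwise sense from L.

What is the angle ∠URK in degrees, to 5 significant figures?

32.160°

On A1, K sits at bearing 90° from A; an 82° counterclockwise sweep puts L at bearing 172°, so L = A + 7.5·(cos 172°, sin 172°) = (-34.527, -6.4562). Tangency of A1 to LR means the radius AL is perpendicular to LR, so LR runs along (−sin 172°, cos 172°); with |LR| = 23.2, R = (-37.756, -29.430). Then cos ∠URK = RU·RK / (|RU||RK|), giving 32.160°.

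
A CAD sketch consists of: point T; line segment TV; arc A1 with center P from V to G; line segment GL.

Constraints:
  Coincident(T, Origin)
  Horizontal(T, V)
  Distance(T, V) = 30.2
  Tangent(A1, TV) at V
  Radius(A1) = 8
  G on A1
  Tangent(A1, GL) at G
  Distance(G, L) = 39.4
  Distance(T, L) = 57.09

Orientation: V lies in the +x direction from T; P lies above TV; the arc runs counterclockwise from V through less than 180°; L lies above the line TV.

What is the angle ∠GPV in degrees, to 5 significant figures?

100.92°

Checks: |PG| = 8.000 ✓; ∠(PG, GL) = 90.00° ✓; |GL| = 39.40 ✓; |TL| = 57.09 ✓.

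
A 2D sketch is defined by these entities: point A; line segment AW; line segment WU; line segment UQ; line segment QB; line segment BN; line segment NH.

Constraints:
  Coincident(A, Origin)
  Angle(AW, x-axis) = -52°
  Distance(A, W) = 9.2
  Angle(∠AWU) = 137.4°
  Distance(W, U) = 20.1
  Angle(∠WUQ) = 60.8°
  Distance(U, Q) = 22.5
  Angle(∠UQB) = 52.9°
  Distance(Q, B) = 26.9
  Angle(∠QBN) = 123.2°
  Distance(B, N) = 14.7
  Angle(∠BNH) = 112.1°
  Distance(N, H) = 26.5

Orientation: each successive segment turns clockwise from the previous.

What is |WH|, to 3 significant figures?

34.6

A is at the origin; AW runs at -52.0° with length 9.2, so W = (5.66, -7.25). ∠AWU = 137.4° gives WU at -94.6° from the x-axis; with |WU| = 20.1, U = (4.05, -27.3). ∠WUQ = 60.8° gives UQ at 146° from the x-axis; with |UQ| = 22.5, Q = (-14.6, -14.8). ∠UQB = 52.9° gives QB at 19.1° from the x-axis; with |QB| = 26.9, B = (10.8, -5.97). ∠QBN = 123.2° gives BN at -37.7° from the x-axis; with |BN| = 14.7, N = (22.4, -15.0). ∠BNH = 112.1° gives NH at -106° from the x-axis; with |NH| = 26.5, H = (15.3, -40.5). Then |WH| = |H − W| = 34.6.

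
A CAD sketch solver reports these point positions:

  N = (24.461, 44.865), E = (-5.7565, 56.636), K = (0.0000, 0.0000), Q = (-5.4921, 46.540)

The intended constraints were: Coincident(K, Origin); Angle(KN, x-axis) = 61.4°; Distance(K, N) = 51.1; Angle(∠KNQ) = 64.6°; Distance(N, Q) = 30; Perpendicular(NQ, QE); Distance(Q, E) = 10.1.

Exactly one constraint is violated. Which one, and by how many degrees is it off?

Perpendicular(NQ, QE) — off by 4.70°.

K = (0.00, 0.00) ✓; KN at 61.40° ✓; |KN| = 51.10 ✓; ∠KNQ = 64.60° ✓; |NQ| = 30.00 ✓; ∠(NQ, QE) = 85.30° ✗; |QE| = 10.10 ✓.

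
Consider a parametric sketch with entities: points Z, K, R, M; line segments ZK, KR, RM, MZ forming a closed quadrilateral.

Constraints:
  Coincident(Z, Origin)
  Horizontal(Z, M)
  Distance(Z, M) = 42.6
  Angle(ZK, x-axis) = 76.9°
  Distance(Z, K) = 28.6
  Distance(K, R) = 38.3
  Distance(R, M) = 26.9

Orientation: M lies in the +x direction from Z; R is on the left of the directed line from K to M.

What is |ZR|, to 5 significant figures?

52.183

Checks: |KR| = 38.30 ✓; |RM| = 26.90 ✓.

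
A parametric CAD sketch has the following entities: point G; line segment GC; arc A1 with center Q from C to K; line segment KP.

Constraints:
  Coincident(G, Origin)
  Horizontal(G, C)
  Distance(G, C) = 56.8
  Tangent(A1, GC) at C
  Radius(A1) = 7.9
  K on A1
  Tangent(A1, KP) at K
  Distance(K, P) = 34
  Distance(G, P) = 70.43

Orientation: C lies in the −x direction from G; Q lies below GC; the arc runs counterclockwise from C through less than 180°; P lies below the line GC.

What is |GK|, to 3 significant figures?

65.2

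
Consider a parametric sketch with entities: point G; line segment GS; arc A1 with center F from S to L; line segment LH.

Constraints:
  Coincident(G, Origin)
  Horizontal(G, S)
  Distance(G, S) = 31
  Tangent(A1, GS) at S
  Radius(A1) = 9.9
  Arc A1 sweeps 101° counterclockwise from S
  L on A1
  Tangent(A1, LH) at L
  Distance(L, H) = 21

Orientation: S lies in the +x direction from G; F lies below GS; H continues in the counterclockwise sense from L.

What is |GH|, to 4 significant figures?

41.10

G is at the origin; GS is horizontal with |GS| = 31.0 and S on the +x side, so S = (31.00, 0.000). The tangent condition forces FS to be normal to GS, so F = S + (0, -9.9) = (31.00, -9.900). On A1, S sits at bearing 90° from F; a 101° counterclockwise sweep puts L at bearing 191°, so L = F + 9.9·(cos 191°, sin 191°) = (21.28, -11.79). Since A1 is tangent to LH there, FL ⟂ LH, so LH runs along (−sin 191°, cos 191°); with |LH| = 21.0, H = (25.29, -32.40). Then |GH| = |H − G| = 41.10.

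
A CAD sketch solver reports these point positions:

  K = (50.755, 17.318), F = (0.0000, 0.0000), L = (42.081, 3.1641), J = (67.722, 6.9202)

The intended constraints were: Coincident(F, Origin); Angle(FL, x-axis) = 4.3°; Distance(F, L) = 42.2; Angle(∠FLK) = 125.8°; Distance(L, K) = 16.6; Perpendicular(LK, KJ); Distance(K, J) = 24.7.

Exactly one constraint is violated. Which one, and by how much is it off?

Distance(K, J) = 24.7 — off by 4.80.

F = (0.00, 0.00) ✓; FL at 4.300° ✓; |FL| = 42.20 ✓; ∠FLK = 125.8° ✓; |LK| = 16.60 ✓; ∠(LK, KJ) = 90.00° ✓; |KJ| = 19.90 ✗.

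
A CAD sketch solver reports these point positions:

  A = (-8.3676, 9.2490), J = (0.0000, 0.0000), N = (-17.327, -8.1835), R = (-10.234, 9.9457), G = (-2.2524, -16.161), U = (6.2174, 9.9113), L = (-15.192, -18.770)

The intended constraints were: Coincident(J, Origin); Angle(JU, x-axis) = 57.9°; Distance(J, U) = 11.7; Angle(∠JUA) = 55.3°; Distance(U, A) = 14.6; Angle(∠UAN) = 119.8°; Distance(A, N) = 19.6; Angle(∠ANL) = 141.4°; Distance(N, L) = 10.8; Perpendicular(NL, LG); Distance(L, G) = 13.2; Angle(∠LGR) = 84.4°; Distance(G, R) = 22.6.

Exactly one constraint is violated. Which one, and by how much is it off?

Distance(G, R) = 22.6 — off by 4.70.

J = (0.00, 0.00) ✓; JU at 57.90° ✓; |JU| = 11.70 ✓; ∠JUA = 55.30° ✓; |UA| = 14.60 ✓; ∠UAN = 119.8° ✓; |AN| = 19.60 ✓; ∠ANL = 141.4° ✓; |NL| = 10.80 ✓; ∠(NL, LG) = 90.00° ✓; |LG| = 13.20 ✓; ∠LGR = 84.40° ✓; |GR| = 27.30 ✗.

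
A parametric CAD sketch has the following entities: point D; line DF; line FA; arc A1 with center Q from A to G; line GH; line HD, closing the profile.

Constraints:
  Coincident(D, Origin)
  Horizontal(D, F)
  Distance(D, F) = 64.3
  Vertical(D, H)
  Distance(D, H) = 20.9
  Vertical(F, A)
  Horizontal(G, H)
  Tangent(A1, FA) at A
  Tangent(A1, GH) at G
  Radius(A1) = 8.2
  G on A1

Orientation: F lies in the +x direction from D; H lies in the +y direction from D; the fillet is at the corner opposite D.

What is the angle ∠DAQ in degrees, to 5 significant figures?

11.173°

D is at the origin; D and F share the same y with |DF| = 64.3 and F on the +x side, so F = (64.300, 0.0000). D and H share the same x with |DH| = 20.9 and H on the +y side, so H = (0.0000, 20.900). The virtual corner opposite D is at (64.300, 20.900). The tangent condition forces QA to be normal to FA and the tangent condition forces QG to be normal to GH, with radius 8.2, so the center Q sits 8.2 in from both sides at Q = (56.100, 12.700). That places the tangent points at A = (64.300, 12.700) on FA and G = (56.100, 20.900) on GH. Then cos ∠DAQ = AD·AQ / (|AD||AQ|), giving 11.173°.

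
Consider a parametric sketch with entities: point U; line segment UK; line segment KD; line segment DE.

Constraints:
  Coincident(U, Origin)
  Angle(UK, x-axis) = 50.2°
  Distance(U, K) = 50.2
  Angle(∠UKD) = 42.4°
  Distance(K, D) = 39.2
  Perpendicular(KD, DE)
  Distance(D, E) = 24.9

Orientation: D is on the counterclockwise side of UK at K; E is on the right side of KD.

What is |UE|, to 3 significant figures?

58.8

U is at the origin; UK runs at 50.2° with length 50.2, so K = 50.2·(cos 50.2°, sin 50.2°) = (32.1, 38.6). ∠UKD = 42.4°, so KD runs at 50.2° + (180° − 42.4°) = 188° from the x-axis; with |KD| = 39.2, D = K + 39.2·(cos 188°, sin 188°) = (-6.70, 33.2). KD ⟂ DE; with |DE| = 24.9 on the right of KD, E = D + 24.9·(-0.136, 0.991) = (-10.1, 57.9). Then |UE| = |E − U| = 58.8.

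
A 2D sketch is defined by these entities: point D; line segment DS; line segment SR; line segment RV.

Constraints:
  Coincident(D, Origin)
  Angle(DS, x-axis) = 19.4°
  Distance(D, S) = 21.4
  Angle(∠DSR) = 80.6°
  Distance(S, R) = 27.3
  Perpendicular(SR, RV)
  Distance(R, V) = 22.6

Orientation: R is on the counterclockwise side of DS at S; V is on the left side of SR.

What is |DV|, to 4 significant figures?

23.85

∠DSR = 80.6°, so SR runs at 19.4° + (180° − 80.6°) = 118.8° from the x-axis; with |SR| = 27.3, R = S + 27.3·(cos 118.8°, sin 118.8°) = (7.033, 31.03). SR ⟂ RV; with |RV| = 22.6 on the left of SR, V = R + 22.6·(-0.8763, -0.4818) = (-12.77, 20.14). Then |DV| = |V − D| = 23.85.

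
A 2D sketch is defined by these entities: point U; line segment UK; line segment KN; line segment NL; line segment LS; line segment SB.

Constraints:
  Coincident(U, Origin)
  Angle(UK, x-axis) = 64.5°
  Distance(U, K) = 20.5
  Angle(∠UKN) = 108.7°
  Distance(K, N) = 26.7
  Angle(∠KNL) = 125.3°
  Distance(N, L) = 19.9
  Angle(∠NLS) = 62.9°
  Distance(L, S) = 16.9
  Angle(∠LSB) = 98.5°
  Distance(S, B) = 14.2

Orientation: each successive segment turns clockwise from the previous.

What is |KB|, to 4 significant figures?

18.11

∠NLS = 62.9° gives LS at -178.6° from the x-axis; with |LS| = 16.9, S = (27.94, -2.560). ∠LSB = 98.5° gives SB at 99.90° from the x-axis; with |SB| = 14.2, B = (25.50, 11.43). Then |KB| = |B − K| = 18.11.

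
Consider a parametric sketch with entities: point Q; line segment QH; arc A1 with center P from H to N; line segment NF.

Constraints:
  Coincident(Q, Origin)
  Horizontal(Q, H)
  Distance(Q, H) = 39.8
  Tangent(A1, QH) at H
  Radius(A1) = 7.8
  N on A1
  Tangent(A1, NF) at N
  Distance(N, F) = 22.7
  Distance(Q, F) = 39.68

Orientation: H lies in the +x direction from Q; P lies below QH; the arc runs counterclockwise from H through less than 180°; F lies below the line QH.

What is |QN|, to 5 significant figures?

32.757

Q is at the origin; Q and H share the same y with |QH| = 39.8 and H on the +x side, so H = (39.800, 0.0000). A1 meets QH tangentially, so PH is at right angles to QH, so P = H + (0, -7.8) = (39.800, -7.8000). Since PN ⟂ NF (tangency), |PF| = √(7.8² + 22.7²) = 24.003 regardless of where N sits on A1. So F lies on both circle(Q, 39.68) and circle(P, 24.003); the below-QH intersection is F = (27.624, -28.485). N is the foot of the tangent from F: N = (32.157, -6.2424).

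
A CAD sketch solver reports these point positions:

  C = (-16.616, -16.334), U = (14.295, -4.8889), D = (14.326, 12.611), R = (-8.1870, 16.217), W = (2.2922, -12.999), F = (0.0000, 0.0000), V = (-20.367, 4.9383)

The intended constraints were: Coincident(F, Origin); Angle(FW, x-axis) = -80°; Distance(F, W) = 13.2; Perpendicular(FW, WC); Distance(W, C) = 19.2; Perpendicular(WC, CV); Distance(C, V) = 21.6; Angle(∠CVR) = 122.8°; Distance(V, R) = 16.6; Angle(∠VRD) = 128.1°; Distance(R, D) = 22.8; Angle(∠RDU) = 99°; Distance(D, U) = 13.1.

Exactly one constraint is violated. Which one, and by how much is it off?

Distance(D, U) = 13.1 — off by 4.40.

F = (0.00, 0.00) ✓; FW at -80.00° ✓; |FW| = 13.20 ✓; ∠(FW, WC) = 90.00° ✓; |WC| = 19.20 ✓; ∠(WC, CV) = 90.00° ✓; |CV| = 21.60 ✓; ∠CVR = 122.8° ✓; |VR| = 16.60 ✓; ∠VRD = 128.1° ✓; |RD| = 22.80 ✓; ∠RDU = 99.00° ✓; |DU| = 17.50 ✗.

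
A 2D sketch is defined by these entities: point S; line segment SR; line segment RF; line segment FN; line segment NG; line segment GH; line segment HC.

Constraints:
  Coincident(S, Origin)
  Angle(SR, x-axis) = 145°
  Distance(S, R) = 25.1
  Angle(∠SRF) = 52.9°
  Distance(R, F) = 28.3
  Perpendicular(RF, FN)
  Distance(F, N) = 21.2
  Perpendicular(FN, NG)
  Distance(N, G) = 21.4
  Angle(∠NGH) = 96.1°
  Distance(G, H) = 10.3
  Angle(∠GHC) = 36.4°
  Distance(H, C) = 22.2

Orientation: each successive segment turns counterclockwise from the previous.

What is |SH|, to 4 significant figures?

13.01

S is at the origin; SR runs at 145.0° with length 25.1, so R = (-20.56, 14.40). ∠SRF = 52.9° gives RF at -87.90° from the x-axis; with |RF| = 28.3, F = (-19.52, -13.88). RF ⟂ FN, so FN runs at 2.100°; with |FN| = 21.2, N = (1.662, -13.11). The perpendicularity gives NG at right angles to FN, so NG runs at 92.10°; with |NG| = 21.4, G = (0.8779, 8.278). ∠NGH = 96.1° gives GH at 176.0° from the x-axis; with |GH| = 10.3, H = (-9.397, 8.997). Then |SH| = |H − S| = 13.01.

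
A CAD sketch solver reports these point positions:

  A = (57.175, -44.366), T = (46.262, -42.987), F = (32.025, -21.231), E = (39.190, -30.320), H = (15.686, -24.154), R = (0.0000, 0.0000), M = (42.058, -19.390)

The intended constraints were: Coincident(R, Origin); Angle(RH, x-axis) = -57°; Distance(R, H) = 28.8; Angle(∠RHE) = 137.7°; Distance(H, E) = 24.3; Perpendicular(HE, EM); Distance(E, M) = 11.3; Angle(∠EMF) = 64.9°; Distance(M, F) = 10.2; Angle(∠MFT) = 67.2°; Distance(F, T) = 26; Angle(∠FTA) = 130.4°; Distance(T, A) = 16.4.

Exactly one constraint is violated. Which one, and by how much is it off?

Distance(T, A) = 16.4 — off by 5.40.

R = (0.00, 0.00) ✓; RH at -57.00° ✓; |RH| = 28.80 ✓; ∠RHE = 137.7° ✓; |HE| = 24.30 ✓; ∠(HE, EM) = 90.00° ✓; |EM| = 11.30 ✓; ∠EMF = 64.90° ✓; |MF| = 10.20 ✓; ∠MFT = 67.20° ✓; |FT| = 26.00 ✓; ∠FTA = 130.4° ✓; |TA| = 11.00 ✗.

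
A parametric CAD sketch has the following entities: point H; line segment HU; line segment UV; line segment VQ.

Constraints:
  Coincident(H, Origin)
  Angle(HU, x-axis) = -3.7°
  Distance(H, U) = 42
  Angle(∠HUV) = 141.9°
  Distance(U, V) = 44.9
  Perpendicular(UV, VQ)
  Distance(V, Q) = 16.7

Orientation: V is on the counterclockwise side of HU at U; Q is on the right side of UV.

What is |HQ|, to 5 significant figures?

88.840

∠HUV = 141.9°, so UV runs at -3.7° + (180° − 141.9°) = 34.400° from the x-axis; with |UV| = 44.9, V = U + 44.9·(cos 34.400°, sin 34.400°) = (78.960, 22.657). UV ⟂ VQ; with |VQ| = 16.7 on the right of UV, Q = V + 16.7·(0.56497, -0.82511) = (88.395, 8.8773). Then |HQ| = |Q − H| = 88.840.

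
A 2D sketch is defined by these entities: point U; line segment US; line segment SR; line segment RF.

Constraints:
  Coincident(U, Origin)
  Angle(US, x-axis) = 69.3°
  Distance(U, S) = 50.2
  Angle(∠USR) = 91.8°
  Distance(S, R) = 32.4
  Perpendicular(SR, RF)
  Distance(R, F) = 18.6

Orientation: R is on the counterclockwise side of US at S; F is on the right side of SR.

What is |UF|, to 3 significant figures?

76.7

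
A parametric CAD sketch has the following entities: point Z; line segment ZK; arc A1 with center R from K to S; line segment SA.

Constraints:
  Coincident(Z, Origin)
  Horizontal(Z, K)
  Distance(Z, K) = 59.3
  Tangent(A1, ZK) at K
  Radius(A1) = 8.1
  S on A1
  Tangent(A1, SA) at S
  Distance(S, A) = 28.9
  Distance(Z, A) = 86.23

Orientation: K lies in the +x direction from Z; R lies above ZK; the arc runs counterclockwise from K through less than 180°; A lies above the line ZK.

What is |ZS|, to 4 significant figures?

66.29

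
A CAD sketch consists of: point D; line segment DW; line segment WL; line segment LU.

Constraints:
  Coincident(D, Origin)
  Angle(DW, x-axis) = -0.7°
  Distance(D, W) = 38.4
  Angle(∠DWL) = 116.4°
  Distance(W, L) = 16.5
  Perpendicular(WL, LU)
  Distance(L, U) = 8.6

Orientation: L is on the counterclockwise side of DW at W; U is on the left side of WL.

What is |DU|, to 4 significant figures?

42.34

D is at the origin; DW runs at -0.7° with length 38.4, so W = 38.4·(cos -0.7°, sin -0.7°) = (38.40, -0.4691). ∠DWL = 116.4°, so WL runs at -0.7° + (180° − 116.4°) = 62.90° from the x-axis; with |WL| = 16.5, L = W + 16.5·(cos 62.90°, sin 62.90°) = (45.91, 14.22). WL is perpendicular to LU; with |LU| = 8.6 on the left of WL, U = L + 8.6·(-0.8902, 0.4555) = (38.26, 18.14). Then |DU| = |U − D| = 42.34.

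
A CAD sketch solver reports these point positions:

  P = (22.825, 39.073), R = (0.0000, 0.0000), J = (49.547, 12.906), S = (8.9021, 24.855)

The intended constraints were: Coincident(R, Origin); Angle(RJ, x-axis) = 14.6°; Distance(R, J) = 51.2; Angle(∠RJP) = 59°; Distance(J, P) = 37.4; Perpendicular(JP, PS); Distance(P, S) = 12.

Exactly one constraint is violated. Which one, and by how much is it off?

Distance(P, S) = 12 — off by 7.90.

R = (0.00, 0.00) ✓; RJ at 14.60° ✓; |RJ| = 51.20 ✓; ∠RJP = 59.00° ✓; |JP| = 37.40 ✓; ∠(JP, PS) = 90.00° ✓; |PS| = 19.90 ✗.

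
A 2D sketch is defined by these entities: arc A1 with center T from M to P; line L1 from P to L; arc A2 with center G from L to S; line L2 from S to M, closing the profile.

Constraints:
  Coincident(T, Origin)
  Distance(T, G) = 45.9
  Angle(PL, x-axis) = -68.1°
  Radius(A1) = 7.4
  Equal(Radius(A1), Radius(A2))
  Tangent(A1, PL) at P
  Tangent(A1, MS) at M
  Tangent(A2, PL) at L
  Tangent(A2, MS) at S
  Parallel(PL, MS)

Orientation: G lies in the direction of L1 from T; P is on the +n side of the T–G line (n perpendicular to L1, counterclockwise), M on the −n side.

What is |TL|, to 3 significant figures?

46.5

Tangency of A1 to both parallel lines with radius 7.4 puts P and M at T ± 7.4·n: P = (6.87, 2.76), M = (-6.87, -2.76). Equal radii place L and S the same way about G: L = G + 7.4·n = (24.0, -39.8), S = G − 7.4·n = (10.3, -45.3). Then |TL| = |L − T| = 46.5.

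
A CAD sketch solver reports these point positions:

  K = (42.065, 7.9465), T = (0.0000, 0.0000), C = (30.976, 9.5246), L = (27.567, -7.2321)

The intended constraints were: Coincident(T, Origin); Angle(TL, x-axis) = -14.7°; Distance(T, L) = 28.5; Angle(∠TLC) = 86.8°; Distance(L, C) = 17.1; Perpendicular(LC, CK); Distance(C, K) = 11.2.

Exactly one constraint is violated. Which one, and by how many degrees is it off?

Perpendicular(LC, CK) — off by 3.40°.

T = (0.00, 0.00) ✓; TL at -14.70° ✓; |TL| = 28.50 ✓; ∠TLC = 86.80° ✓; |LC| = 17.10 ✓; ∠(LC, CK) = 86.60° ✗; |CK| = 11.20 ✓.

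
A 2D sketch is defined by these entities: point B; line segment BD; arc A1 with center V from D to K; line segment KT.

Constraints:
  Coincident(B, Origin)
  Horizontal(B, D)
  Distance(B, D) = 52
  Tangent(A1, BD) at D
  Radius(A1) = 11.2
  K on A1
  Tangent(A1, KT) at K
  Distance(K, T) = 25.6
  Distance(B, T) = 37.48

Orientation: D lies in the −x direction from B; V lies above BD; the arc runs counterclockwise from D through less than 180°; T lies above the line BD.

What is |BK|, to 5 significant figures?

43.228

B is at the origin; BD is horizontal with |BD| = 52.0 and D on the −x side, so D = (-52.000, 0.0000). The tangent condition forces VD to be normal to BD, so V = D + (0, 11.2) = (-52.000, 11.200). Since VK ⟂ KT (tangency), |VT| = √(11.2² + 25.6²) = 27.943 regardless of where K sits on A1. So T lies on both circle(B, 37.48) and circle(V, 27.943); the above-BD intersection is T = (-27.789, 25.150). K is the foot of the tangent from T: K = (-42.988, 4.5505).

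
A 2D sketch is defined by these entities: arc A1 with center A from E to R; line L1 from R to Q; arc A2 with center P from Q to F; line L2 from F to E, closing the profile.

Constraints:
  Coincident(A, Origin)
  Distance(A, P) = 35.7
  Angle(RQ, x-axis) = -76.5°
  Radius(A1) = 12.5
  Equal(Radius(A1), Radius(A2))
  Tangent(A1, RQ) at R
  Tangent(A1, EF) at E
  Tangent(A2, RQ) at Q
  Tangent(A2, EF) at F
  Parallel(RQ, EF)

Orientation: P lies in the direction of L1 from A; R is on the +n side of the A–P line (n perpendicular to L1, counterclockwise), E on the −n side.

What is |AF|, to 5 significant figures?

37.825

The slot axis is L1's direction at -76.5°, so u = (cos -76.5°, sin -76.5°) = (0.23345, -0.97237) and n = (−sin -76.5°, cos -76.5°) = (0.97237, 0.23345). A is at the origin and P lies 35.7 along u from A, so P = 35.7·u = (8.3340, -34.714). Tangency of A1 to both parallel lines with radius 12.5 puts R and E at A ± 12.5·n: R = (12.155, 2.9181), E = (-12.155, -2.9181). Equal radii place Q and F the same way about P: Q = P + 12.5·n = (20.489, -31.796), F = P − 12.5·n = (-3.8206, -37.632). Then |AF| = |F − A| = 37.825.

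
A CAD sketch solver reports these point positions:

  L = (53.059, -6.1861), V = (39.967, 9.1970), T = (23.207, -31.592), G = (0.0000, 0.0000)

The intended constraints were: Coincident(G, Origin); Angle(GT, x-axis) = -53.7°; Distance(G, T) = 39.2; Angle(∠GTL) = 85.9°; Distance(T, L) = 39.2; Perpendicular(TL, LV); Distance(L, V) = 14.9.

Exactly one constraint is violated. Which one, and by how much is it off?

Distance(L, V) = 14.9 — off by 5.30.

G = (0.00, 0.00) ✓; GT at -53.70° ✓; |GT| = 39.20 ✓; ∠GTL = 85.90° ✓; |TL| = 39.20 ✓; ∠(TL, LV) = 90.00° ✓; |LV| = 20.20 ✗.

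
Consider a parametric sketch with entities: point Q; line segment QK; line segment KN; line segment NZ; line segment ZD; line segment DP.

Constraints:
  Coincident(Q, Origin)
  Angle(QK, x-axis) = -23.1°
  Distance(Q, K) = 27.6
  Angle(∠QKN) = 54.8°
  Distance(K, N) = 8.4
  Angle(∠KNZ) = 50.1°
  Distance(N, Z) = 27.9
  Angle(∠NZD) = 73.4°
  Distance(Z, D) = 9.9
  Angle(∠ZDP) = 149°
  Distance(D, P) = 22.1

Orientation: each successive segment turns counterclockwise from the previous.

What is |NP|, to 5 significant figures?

25.912

Q is at the origin; QK runs at -23.1° with length 27.6, so K = (25.387, -10.829). ∠QKN = 54.8° gives KN at 102.10° from the x-axis; with |KN| = 8.4, N = (23.626, -2.6151). ∠KNZ = 50.1° gives NZ at -128.00° from the x-axis; with |NZ| = 27.9, Z = (6.4493, -24.601). ∠NZD = 73.4° gives ZD at -21.400° from the x-axis; with |ZD| = 9.9, D = (15.667, -28.213). ∠ZDP = 149.0° gives DP at 9.6000° from the x-axis; with |DP| = 22.1, P = (37.457, -24.527). Then |NP| = |P − N| = 25.912.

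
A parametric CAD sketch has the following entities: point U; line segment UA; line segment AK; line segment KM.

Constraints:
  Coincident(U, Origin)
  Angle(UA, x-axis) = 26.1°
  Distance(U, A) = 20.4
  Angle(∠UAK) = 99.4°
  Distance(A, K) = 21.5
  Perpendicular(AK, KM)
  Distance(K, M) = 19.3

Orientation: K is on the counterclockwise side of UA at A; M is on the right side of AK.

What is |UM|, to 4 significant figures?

46.59

U is at the origin; UA runs at 26.1° with length 20.4, so A = 20.4·(cos 26.1°, sin 26.1°) = (18.32, 8.975). ∠UAK = 99.4°, so AK runs at 26.1° + (180° − 99.4°) = 106.7° from the x-axis; with |AK| = 21.5, K = A + 21.5·(cos 106.7°, sin 106.7°) = (12.14, 29.57). AK ⟂ KM; with |KM| = 19.3 on the right of AK, M = K + 19.3·(0.9578, 0.2874) = (30.63, 35.11). Then |UM| = |M − U| = 46.59.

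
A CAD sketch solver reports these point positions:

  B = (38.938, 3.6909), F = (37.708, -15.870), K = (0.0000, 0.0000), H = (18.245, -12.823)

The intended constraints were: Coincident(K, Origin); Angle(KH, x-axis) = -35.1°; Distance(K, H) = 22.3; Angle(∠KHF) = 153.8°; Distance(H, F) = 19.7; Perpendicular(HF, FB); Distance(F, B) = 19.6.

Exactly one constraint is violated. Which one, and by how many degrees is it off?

Perpendicular(HF, FB) — off by 5.30°.

K = (0.00, 0.00) ✓; KH at -35.10° ✓; |KH| = 22.30 ✓; ∠KHF = 153.8° ✓; |HF| = 19.70 ✓; ∠(HF, FB) = 95.30° ✗; |FB| = 19.60 ✓.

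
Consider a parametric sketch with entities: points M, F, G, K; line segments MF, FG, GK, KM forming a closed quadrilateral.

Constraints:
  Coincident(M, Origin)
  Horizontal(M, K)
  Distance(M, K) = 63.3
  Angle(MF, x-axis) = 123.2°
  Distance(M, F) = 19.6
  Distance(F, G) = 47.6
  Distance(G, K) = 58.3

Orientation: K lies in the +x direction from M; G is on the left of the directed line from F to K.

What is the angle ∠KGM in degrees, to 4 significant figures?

69.20°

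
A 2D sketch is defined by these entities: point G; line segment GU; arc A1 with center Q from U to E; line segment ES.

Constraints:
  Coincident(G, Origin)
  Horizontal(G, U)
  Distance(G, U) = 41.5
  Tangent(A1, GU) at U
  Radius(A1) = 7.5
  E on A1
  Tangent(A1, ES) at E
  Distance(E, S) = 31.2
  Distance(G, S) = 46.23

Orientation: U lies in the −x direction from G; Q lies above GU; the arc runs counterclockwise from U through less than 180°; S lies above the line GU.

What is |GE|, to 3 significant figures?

34.7

G is at the origin; GU is horizontal with |GU| = 41.5 and U on the −x side, so U = (-41.5, 0.00). A1 meets GU tangentially, so QU is at right angles to GU, so Q = U + (0, 7.5) = (-41.5, 7.50). Since QE ⟂ ES (tangency), |QS| = √(7.5² + 31.2²) = 32.1 regardless of where E sits on A1. So S lies on both circle(G, 46.23) and circle(Q, 32.1); the above-GU intersection is S = (-28.1, 36.7). E is the foot of the tangent from S: E = (-34.1, 6.06).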